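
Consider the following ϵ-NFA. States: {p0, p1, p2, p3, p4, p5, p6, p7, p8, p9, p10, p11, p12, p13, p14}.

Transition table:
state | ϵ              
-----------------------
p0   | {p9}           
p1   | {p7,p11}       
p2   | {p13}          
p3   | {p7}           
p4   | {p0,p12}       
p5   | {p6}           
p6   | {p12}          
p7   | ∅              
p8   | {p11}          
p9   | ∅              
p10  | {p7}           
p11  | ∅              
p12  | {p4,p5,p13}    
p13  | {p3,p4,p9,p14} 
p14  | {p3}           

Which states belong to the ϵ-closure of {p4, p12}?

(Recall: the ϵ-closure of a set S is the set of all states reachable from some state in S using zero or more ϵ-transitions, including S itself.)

Start with {p4, p12}.
From p4 via ϵ: add p0.
From p12 via ϵ: add p5, p13.
From p0 via ϵ: add p9.
From p5 via ϵ: add p6.
From p13 via ϵ: add p3, p14.
From p3 via ϵ: add p7.
No new states can be added; the closed set is {p0, p3, p4, p5, p6, p7, p9, p12, p13, p14}.

{p0, p3, p4, p5, p6, p7, p9, p12, p13, p14}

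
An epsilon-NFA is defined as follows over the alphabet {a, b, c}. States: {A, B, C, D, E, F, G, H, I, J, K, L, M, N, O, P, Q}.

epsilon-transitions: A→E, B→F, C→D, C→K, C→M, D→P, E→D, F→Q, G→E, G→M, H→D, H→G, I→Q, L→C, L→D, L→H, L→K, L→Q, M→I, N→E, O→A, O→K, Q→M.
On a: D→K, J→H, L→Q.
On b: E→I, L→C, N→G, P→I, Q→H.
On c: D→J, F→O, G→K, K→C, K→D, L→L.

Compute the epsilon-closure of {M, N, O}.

Start with {M, N, O}.
From M via epsilon: add I.
From N via epsilon: add E.
From O via epsilon: add A, K.
From E via epsilon: add D.
From I via epsilon: add Q.
From D via epsilon: add P.
No new states can be added; the closed set is {A, D, E, I, K, M, N, O, P, Q}.

{A, D, E, I, K, M, N, O, P, Q}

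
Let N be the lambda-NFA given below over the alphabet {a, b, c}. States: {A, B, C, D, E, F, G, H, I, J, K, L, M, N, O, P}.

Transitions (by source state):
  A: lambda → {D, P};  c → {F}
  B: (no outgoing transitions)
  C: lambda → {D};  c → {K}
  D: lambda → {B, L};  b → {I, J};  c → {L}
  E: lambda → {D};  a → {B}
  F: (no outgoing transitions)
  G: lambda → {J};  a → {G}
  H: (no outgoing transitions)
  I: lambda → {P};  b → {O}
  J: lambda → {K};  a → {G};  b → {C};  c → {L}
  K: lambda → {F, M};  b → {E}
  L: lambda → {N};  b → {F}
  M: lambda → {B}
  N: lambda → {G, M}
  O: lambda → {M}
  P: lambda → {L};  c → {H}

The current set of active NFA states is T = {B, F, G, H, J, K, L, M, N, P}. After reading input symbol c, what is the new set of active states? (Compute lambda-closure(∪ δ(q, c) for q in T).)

{B, F, G, H, J, K, L, M, N}

J on c → {L}.
P on c → {H}.
No c-transition from B, F, G, H, K, L, M, N.
Union after reading c: {H, L}.
Now take the lambda-closure:
From L via lambda: add N.
From N via lambda: add G, M.
From G via lambda: add J.
From M via lambda: add B.
From J via lambda: add K.
From K via lambda: add F.
No new states can be added; the closed set is {B, F, G, H, J, K, L, M, N}.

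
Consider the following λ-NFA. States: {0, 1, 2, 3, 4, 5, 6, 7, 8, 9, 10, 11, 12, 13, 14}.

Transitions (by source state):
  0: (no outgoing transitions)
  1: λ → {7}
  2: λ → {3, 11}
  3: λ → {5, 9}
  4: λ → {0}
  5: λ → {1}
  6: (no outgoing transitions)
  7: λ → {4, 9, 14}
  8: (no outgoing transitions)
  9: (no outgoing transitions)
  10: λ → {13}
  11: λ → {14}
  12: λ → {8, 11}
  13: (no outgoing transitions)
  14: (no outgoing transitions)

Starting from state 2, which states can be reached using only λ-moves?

Start with {2}.
From 2 via λ: add 3, 11.
From 3 via λ: add 5, 9.
From 11 via λ: add 14.
From 5 via λ: add 1.
From 1 via λ: add 7.
From 7 via λ: add 4.
From 4 via λ: add 0.
No new states can be added; the closed set is {0, 1, 2, 3, 4, 5, 7, 9, 11, 14}.

{0, 1, 2, 3, 4, 5, 7, 9, 11, 14}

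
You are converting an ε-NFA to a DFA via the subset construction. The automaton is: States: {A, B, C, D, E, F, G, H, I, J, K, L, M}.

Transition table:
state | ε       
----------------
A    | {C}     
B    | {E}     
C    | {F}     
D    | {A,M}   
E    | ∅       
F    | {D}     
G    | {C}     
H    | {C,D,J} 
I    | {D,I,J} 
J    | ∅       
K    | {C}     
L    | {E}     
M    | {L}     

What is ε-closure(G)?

Start with {G}.
From G via ε: add C.
From C via ε: add F.
From F via ε: add D.
From D via ε: add A, M.
From M via ε: add L.
From L via ε: add E.
No new states can be added; the closed set is {A, C, D, E, F, G, L, M}.

{A, C, D, E, F, G, L, M}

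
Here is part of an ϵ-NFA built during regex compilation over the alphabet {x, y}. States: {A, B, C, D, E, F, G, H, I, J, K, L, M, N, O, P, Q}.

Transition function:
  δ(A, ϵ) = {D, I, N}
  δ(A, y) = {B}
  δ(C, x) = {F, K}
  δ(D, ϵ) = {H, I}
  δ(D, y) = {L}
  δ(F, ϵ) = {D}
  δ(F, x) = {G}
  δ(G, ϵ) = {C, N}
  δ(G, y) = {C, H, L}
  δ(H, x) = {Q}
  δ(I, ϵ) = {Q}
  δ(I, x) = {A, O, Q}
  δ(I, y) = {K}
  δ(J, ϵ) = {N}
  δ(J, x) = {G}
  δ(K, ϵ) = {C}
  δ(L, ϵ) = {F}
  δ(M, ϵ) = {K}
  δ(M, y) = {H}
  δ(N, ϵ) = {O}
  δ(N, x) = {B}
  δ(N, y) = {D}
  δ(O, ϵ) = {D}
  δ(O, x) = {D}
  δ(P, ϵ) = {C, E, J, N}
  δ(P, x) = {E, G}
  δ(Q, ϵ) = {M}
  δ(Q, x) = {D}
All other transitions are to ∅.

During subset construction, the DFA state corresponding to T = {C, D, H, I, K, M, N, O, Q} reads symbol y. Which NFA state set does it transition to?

D on y → {L}.
I on y → {K}.
M on y → {H}.
N on y → {D}.
No y-transition from C, H, K, O, Q.
Union after reading y: {D, H, K, L}.
Now take the ϵ-closure:
From D via ϵ: add I.
From K via ϵ: add C.
From L via ϵ: add F.
From I via ϵ: add Q.
From Q via ϵ: add M.
No new states can be added; the closed set is {C, D, F, H, I, K, L, M, Q}.

{C, D, F, H, I, K, L, M, Q}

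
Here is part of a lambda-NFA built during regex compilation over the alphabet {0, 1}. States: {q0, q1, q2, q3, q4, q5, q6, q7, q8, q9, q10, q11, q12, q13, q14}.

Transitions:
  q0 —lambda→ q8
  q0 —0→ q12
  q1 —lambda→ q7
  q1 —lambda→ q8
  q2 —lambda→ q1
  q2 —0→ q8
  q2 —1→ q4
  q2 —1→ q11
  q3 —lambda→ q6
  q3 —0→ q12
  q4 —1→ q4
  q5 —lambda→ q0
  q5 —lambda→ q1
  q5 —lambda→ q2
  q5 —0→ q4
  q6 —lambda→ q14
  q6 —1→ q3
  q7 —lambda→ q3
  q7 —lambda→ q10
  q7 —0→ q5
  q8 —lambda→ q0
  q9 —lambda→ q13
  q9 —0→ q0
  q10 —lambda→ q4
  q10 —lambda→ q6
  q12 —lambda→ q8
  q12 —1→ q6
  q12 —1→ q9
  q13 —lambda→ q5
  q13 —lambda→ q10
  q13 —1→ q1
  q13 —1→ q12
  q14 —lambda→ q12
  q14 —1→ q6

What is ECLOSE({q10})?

{q0, q4, q6, q8, q10, q12, q14}

Start with {q10}.
From q10 via lambda: add q4, q6.
From q6 via lambda: add q14.
From q14 via lambda: add q12.
From q12 via lambda: add q8.
From q8 via lambda: add q0.
No new states can be added; the closed set is {q0, q4, q6, q8, q10, q12, q14}.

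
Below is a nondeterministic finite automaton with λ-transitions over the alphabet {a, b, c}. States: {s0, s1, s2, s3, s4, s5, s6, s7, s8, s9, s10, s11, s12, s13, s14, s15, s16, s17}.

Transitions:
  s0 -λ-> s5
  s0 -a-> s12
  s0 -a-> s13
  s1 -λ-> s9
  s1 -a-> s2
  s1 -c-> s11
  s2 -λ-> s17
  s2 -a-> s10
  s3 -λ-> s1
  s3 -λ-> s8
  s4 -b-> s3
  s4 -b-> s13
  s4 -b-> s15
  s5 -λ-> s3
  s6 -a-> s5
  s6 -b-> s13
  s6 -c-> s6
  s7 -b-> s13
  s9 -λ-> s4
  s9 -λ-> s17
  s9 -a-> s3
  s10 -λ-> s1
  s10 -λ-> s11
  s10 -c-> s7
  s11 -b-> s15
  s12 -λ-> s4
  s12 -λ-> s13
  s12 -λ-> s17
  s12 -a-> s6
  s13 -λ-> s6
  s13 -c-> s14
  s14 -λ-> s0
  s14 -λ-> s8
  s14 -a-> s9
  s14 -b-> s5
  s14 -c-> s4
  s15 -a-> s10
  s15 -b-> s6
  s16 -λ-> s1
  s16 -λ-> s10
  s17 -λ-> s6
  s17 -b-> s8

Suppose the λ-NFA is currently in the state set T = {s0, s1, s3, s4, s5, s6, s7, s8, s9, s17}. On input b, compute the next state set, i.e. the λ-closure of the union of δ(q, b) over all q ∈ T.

{s1, s3, s4, s6, s8, s9, s13, s15, s17}

s4 on b → {s3, s13, s15}.
s6 on b → {s13}.
s7 on b → {s13}.
s17 on b → {s8}.
No b-transition from s0, s1, s3, s5, s8, s9.
Union after reading b: {s3, s8, s13, s15}.
Now take the λ-closure:
From s3 via λ: add s1.
From s13 via λ: add s6.
From s1 via λ: add s9.
From s9 via λ: add s4, s17.
No new states can be added; the closed set is {s1, s3, s4, s6, s8, s9, s13, s15, s17}.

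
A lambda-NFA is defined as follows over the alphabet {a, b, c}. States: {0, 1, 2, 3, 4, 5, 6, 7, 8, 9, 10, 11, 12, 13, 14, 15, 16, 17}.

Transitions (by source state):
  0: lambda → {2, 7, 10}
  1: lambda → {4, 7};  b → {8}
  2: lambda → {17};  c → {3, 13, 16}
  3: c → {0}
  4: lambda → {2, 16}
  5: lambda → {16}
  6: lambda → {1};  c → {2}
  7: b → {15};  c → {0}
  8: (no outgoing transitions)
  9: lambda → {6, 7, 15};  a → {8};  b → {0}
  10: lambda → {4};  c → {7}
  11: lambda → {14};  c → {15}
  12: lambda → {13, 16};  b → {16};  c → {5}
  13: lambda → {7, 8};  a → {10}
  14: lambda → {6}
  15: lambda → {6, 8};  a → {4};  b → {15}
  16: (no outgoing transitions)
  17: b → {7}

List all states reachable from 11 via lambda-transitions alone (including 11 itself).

Start with {11}.
From 11 via lambda: add 14.
From 14 via lambda: add 6.
From 6 via lambda: add 1.
From 1 via lambda: add 4, 7.
From 4 via lambda: add 2, 16.
From 2 via lambda: add 17.
No new states can be added; the closed set is {1, 2, 4, 6, 7, 11, 14, 16, 17}.

{1, 2, 4, 6, 7, 11, 14, 16, 17}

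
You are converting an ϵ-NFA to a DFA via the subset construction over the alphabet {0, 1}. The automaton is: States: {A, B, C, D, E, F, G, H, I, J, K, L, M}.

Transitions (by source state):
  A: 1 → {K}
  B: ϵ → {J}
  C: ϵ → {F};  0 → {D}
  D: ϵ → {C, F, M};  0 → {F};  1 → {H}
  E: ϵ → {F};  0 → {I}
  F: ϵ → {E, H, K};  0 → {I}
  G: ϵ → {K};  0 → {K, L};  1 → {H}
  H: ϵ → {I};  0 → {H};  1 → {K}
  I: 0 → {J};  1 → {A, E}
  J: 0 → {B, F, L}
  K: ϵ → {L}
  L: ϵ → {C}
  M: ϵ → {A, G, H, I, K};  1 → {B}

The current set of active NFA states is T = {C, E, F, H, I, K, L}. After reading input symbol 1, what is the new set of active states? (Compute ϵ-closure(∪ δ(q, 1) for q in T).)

{A, C, E, F, H, I, K, L}

H on 1 → {K}.
I on 1 → {A, E}.
No 1-transition from C, E, F, K, L.
Union after reading 1: {A, E, K}.
Now take the ϵ-closure:
From E via ϵ: add F.
From K via ϵ: add L.
From F via ϵ: add H.
From L via ϵ: add C.
From H via ϵ: add I.
No new states can be added; the closed set is {A, C, E, F, H, I, K, L}.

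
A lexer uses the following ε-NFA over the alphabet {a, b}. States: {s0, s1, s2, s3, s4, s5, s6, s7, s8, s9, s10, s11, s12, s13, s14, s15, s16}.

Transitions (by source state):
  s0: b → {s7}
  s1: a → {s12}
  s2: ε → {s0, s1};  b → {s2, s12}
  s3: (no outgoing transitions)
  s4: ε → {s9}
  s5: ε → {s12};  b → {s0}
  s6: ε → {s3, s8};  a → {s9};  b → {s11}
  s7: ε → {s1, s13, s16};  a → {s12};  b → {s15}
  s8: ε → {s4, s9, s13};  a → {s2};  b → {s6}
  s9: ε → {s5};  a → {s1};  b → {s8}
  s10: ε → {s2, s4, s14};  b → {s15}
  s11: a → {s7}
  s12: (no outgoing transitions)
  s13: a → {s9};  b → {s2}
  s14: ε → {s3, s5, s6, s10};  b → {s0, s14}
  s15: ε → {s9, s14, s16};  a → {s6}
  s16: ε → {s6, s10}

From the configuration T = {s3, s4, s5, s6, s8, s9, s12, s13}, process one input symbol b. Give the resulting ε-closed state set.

s5 on b → {s0}.
s6 on b → {s11}.
s8 on b → {s6}.
s9 on b → {s8}.
s13 on b → {s2}.
No b-transition from s3, s4, s12.
Union after reading b: {s0, s2, s6, s8, s11}.
Now take the ε-closure:
From s2 via ε: add s1.
From s6 via ε: add s3.
From s8 via ε: add s4, s9, s13.
From s9 via ε: add s5.
From s5 via ε: add s12.
No new states can be added; the closed set is {s0, s1, s2, s3, s4, s5, s6, s8, s9, s11, s12, s13}.

{s0, s1, s2, s3, s4, s5, s6, s8, s9, s11, s12, s13}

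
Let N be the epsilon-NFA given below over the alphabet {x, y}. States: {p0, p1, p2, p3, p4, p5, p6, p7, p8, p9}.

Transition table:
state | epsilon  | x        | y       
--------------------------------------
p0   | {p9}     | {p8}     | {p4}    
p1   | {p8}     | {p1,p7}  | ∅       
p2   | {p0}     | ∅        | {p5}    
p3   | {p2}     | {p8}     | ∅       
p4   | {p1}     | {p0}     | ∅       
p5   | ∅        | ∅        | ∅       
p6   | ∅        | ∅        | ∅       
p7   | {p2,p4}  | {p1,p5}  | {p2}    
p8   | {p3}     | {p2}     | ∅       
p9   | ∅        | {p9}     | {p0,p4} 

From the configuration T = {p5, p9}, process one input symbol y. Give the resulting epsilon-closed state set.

p9 on y → {p0, p4}.
No y-transition from p5.
Union after reading y: {p0, p4}.
Now take the epsilon-closure:
From p0 via epsilon: add p9.
From p4 via epsilon: add p1.
From p1 via epsilon: add p8.
From p8 via epsilon: add p3.
From p3 via epsilon: add p2.
No new states can be added; the closed set is {p0, p1, p2, p3, p4, p8, p9}.

{p0, p1, p2, p3, p4, p8, p9}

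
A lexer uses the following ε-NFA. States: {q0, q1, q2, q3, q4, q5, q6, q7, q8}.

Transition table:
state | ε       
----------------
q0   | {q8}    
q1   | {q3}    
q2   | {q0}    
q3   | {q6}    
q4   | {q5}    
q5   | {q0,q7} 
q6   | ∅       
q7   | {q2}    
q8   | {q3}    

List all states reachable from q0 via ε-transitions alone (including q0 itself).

Start with {q0}.
From q0 via ε: add q8.
From q8 via ε: add q3.
From q3 via ε: add q6.
No new states can be added; the closed set is {q0, q3, q6, q8}.

{q0, q3, q6, q8}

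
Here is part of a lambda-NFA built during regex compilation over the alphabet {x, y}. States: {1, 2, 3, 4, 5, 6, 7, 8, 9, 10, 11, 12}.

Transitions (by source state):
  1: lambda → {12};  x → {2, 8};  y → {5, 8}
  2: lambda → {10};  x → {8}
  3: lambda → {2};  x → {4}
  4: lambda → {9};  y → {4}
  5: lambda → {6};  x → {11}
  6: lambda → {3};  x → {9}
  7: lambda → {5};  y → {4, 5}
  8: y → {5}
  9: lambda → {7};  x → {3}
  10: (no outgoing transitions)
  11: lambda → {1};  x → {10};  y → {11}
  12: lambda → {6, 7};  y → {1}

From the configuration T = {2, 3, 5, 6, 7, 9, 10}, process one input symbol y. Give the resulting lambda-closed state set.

7 on y → {4, 5}.
No y-transition from 2, 3, 5, 6, 9, 10.
Union after reading y: {4, 5}.
Now take the lambda-closure:
From 4 via lambda: add 9.
From 5 via lambda: add 6.
From 6 via lambda: add 3.
From 9 via lambda: add 7.
From 3 via lambda: add 2.
From 2 via lambda: add 10.
No new states can be added; the closed set is {2, 3, 4, 5, 6, 7, 9, 10}.

{2, 3, 4, 5, 6, 7, 9, 10}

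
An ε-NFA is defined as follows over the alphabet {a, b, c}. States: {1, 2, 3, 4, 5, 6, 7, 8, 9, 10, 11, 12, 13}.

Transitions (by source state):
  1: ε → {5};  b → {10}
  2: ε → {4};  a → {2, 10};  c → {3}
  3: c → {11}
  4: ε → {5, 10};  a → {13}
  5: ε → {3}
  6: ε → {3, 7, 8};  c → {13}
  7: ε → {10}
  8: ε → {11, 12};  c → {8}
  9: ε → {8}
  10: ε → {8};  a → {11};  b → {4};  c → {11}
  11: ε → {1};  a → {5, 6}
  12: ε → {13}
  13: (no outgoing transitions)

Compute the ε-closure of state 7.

Start with {7}.
From 7 via ε: add 10.
From 10 via ε: add 8.
From 8 via ε: add 11, 12.
From 11 via ε: add 1.
From 12 via ε: add 13.
From 1 via ε: add 5.
From 5 via ε: add 3.
No new states can be added; the closed set is {1, 3, 5, 7, 8, 10, 11, 12, 13}.

{1, 3, 5, 7, 8, 10, 11, 12, 13}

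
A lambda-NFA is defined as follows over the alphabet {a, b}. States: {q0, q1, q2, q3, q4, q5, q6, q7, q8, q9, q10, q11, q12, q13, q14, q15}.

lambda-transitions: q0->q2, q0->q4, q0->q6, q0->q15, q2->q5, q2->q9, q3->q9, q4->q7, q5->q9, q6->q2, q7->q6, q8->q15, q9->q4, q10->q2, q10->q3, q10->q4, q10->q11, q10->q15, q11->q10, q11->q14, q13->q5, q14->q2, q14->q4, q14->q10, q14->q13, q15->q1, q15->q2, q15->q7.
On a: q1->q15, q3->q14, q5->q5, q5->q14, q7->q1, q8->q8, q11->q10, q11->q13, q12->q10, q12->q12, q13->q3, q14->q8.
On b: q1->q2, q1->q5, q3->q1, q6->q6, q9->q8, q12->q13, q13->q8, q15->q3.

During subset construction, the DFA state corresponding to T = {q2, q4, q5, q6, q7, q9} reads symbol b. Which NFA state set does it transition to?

q6 on b → {q6}.
q9 on b → {q8}.
No b-transition from q2, q4, q5, q7.
Union after reading b: {q6, q8}.
Now take the lambda-closure:
From q6 via lambda: add q2.
From q8 via lambda: add q15.
From q2 via lambda: add q5, q9.
From q15 via lambda: add q1, q7.
From q9 via lambda: add q4.
No new states can be added; the closed set is {q1, q2, q4, q5, q6, q7, q8, q9, q15}.

{q1, q2, q4, q5, q6, q7, q8, q9, q15}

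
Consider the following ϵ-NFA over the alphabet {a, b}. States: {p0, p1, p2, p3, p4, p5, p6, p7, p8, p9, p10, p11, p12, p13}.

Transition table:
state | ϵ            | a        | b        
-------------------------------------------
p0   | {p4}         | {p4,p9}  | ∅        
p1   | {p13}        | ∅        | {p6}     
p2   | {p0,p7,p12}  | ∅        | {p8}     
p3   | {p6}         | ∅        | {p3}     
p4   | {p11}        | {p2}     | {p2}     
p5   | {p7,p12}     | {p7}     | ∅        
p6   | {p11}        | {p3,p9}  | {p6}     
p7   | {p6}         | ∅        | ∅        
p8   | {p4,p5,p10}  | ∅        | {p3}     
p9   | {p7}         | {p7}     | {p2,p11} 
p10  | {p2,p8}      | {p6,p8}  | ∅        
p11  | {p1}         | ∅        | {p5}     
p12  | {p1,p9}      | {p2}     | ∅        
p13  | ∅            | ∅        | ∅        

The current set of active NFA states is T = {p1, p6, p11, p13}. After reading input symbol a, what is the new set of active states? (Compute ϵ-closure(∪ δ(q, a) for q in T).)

{p1, p3, p6, p7, p9, p11, p13}

p6 on a → {p3, p9}.
No a-transition from p1, p11, p13.
Union after reading a: {p3, p9}.
Now take the ϵ-closure:
From p3 via ϵ: add p6.
From p9 via ϵ: add p7.
From p6 via ϵ: add p11.
From p11 via ϵ: add p1.
From p1 via ϵ: add p13.
No new states can be added; the closed set is {p1, p3, p6, p7, p9, p11, p13}.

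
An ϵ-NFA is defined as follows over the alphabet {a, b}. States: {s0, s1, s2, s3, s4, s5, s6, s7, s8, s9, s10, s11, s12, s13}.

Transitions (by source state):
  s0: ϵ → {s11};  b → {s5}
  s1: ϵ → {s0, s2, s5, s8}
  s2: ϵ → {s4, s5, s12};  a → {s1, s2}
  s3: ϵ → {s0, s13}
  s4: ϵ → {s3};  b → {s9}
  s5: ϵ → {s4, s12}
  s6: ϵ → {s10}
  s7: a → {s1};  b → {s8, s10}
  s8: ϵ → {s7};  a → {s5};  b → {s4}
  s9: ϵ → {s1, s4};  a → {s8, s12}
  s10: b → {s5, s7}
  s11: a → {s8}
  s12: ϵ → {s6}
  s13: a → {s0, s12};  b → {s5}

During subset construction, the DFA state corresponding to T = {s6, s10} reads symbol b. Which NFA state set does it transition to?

s10 on b → {s5, s7}.
No b-transition from s6.
Union after reading b: {s5, s7}.
Now take the ϵ-closure:
From s5 via ϵ: add s4, s12.
From s4 via ϵ: add s3.
From s12 via ϵ: add s6.
From s3 via ϵ: add s0, s13.
From s6 via ϵ: add s10.
From s0 via ϵ: add s11.
No new states can be added; the closed set is {s0, s3, s4, s5, s6, s7, s10, s11, s12, s13}.

{s0, s3, s4, s5, s6, s7, s10, s11, s12, s13}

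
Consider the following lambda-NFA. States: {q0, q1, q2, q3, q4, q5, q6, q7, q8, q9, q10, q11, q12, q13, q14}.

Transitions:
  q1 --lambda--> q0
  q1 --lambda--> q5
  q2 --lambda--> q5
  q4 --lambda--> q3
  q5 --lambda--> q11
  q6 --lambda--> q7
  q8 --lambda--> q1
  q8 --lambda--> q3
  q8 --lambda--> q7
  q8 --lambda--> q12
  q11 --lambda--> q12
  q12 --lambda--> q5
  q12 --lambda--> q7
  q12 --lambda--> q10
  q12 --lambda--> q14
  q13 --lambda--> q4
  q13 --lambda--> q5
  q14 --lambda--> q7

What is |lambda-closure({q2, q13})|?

Start with {q2, q13}.
From q2 via lambda: add q5.
From q13 via lambda: add q4.
From q4 via lambda: add q3.
From q5 via lambda: add q11.
From q11 via lambda: add q12.
From q12 via lambda: add q7, q10, q14.
lambda-closure = {q2, q3, q4, q5, q7, q10, q11, q12, q13, q14}, which has 10 states.

10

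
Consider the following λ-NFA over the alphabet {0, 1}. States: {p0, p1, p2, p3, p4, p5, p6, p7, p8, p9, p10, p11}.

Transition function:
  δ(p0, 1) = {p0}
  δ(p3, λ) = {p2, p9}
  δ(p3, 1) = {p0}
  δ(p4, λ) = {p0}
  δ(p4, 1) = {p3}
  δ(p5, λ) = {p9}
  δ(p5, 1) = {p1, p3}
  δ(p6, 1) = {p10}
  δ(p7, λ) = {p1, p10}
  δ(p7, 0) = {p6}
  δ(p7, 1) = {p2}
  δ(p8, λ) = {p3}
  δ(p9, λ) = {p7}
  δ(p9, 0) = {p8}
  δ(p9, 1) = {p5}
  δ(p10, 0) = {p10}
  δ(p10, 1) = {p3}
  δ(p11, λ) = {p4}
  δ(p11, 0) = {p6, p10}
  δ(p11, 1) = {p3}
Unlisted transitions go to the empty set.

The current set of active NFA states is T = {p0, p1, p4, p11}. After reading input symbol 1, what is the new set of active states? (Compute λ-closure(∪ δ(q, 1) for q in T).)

p0 on 1 → {p0}.
p4 on 1 → {p3}.
p11 on 1 → {p3}.
No 1-transition from p1.
Union after reading 1: {p0, p3}.
Now take the λ-closure:
From p3 via λ: add p2, p9.
From p9 via λ: add p7.
From p7 via λ: add p1, p10.
No new states can be added; the closed set is {p0, p1, p2, p3, p7, p9, p10}.

{p0, p1, p2, p3, p7, p9, p10}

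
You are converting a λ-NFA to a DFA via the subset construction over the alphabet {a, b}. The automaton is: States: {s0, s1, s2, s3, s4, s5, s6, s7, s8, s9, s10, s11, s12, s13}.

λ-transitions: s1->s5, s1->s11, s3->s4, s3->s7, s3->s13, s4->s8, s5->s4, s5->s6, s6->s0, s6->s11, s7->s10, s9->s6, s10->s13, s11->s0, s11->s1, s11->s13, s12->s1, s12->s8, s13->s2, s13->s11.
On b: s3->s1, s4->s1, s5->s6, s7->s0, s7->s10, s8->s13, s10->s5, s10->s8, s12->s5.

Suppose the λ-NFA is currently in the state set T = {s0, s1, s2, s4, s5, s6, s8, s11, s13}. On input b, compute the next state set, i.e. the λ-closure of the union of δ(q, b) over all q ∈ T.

s4 on b → {s1}.
s5 on b → {s6}.
s8 on b → {s13}.
No b-transition from s0, s1, s2, s6, s11, s13.
Union after reading b: {s1, s6, s13}.
Now take the λ-closure:
From s1 via λ: add s5, s11.
From s6 via λ: add s0.
From s13 via λ: add s2.
From s5 via λ: add s4.
From s4 via λ: add s8.
No new states can be added; the closed set is {s0, s1, s2, s4, s5, s6, s8, s11, s13}.

{s0, s1, s2, s4, s5, s6, s8, s11, s13}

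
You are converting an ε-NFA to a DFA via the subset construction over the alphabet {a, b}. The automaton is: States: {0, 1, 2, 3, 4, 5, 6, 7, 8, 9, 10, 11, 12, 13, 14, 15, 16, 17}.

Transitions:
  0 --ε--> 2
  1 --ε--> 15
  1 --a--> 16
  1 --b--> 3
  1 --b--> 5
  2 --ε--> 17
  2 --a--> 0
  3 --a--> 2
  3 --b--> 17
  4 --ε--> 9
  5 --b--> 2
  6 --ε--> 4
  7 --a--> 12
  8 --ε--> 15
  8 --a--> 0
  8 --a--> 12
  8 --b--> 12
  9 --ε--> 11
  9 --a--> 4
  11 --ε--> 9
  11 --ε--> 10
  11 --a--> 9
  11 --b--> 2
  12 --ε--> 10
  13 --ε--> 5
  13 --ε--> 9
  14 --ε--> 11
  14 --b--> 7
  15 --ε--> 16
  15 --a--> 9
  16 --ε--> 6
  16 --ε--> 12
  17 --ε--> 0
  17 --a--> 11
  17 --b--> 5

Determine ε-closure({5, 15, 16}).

Start with {5, 15, 16}.
From 16 via ε: add 6, 12.
From 6 via ε: add 4.
From 12 via ε: add 10.
From 4 via ε: add 9.
From 9 via ε: add 11.
No new states can be added; the closed set is {4, 5, 6, 9, 10, 11, 12, 15, 16}.

{4, 5, 6, 9, 10, 11, 12, 15, 16}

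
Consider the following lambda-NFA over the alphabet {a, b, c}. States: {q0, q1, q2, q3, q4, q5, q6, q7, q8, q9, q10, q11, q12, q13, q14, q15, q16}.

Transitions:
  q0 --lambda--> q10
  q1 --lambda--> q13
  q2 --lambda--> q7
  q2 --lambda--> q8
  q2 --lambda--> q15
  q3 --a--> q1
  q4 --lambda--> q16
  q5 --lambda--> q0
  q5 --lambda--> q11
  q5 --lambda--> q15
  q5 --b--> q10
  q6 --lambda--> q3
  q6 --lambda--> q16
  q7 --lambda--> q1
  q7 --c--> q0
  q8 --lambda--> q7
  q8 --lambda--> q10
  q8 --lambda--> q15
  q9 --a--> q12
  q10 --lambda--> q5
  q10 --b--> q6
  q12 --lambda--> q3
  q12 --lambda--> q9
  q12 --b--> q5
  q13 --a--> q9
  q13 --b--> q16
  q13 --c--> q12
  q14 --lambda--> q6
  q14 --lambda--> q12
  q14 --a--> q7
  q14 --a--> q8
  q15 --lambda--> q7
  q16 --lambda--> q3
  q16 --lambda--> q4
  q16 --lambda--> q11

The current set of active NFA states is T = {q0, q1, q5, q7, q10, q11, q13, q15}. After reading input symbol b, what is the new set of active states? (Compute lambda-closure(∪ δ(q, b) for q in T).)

{q0, q1, q3, q4, q5, q6, q7, q10, q11, q13, q15, q16}

q5 on b → {q10}.
q10 on b → {q6}.
q13 on b → {q16}.
No b-transition from q0, q1, q7, q11, q15.
Union after reading b: {q6, q10, q16}.
Now take the lambda-closure:
From q6 via lambda: add q3.
From q10 via lambda: add q5.
From q16 via lambda: add q4, q11.
From q5 via lambda: add q0, q15.
From q15 via lambda: add q7.
From q7 via lambda: add q1.
From q1 via lambda: add q13.
No new states can be added; the closed set is {q0, q1, q3, q4, q5, q6, q7, q10, q11, q13, q15, q16}.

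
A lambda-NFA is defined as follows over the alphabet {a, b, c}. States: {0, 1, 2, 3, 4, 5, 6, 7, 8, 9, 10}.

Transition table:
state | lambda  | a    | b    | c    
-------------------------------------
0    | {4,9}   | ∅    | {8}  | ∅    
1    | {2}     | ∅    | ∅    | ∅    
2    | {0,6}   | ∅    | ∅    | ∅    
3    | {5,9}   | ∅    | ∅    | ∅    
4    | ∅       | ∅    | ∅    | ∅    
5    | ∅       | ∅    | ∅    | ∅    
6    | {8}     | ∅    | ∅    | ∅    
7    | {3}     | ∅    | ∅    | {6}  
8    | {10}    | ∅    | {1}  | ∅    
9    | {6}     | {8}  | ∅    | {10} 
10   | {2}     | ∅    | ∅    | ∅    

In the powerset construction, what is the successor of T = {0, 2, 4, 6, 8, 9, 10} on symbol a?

{0, 2, 4, 6, 8, 9, 10}

9 on a → {8}.
No a-transition from 0, 2, 4, 6, 8, 10.
Union after reading a: {8}.
Now take the lambda-closure:
From 8 via lambda: add 10.
From 10 via lambda: add 2.
From 2 via lambda: add 0, 6.
From 0 via lambda: add 4, 9.
No new states can be added; the closed set is {0, 2, 4, 6, 8, 9, 10}.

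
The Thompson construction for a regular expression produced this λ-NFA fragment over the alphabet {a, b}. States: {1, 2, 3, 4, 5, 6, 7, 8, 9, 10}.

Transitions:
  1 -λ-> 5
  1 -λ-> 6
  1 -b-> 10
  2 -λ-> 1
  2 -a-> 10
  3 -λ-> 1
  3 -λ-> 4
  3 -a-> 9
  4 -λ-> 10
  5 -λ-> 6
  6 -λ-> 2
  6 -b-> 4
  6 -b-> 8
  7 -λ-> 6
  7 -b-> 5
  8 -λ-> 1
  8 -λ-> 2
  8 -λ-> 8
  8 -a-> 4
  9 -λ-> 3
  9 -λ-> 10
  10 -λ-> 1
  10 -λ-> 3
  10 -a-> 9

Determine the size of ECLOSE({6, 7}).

Start with {6, 7}.
From 6 via λ: add 2.
From 2 via λ: add 1.
From 1 via λ: add 5.
λ-closure = {1, 2, 5, 6, 7}, which has 5 states.

5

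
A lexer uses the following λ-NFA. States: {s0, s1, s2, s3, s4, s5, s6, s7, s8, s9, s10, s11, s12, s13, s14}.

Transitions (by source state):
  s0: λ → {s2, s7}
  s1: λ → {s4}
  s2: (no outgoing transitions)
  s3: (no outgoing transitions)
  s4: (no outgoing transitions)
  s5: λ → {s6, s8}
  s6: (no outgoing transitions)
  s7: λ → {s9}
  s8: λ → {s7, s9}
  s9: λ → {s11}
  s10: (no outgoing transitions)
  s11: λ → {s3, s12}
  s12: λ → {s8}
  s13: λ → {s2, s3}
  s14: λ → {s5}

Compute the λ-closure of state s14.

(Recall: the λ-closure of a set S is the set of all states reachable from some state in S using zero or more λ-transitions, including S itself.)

{s3, s5, s6, s7, s8, s9, s11, s12, s14}

Start with {s14}.
From s14 via λ: add s5.
From s5 via λ: add s6, s8.
From s8 via λ: add s7, s9.
From s9 via λ: add s11.
From s11 via λ: add s3, s12.
No new states can be added; the closed set is {s3, s5, s6, s7, s8, s9, s11, s12, s14}.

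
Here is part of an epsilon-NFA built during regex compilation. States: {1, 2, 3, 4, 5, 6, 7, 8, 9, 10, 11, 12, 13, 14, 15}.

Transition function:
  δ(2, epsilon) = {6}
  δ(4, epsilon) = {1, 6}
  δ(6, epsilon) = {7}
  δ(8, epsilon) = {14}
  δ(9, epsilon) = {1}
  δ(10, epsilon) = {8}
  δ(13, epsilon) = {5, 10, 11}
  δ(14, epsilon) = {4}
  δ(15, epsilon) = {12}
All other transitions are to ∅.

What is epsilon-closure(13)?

Start with {13}.
From 13 via epsilon: add 5, 10, 11.
From 10 via epsilon: add 8.
From 8 via epsilon: add 14.
From 14 via epsilon: add 4.
From 4 via epsilon: add 1, 6.
From 6 via epsilon: add 7.
No new states can be added; the closed set is {1, 4, 5, 6, 7, 8, 10, 11, 13, 14}.

{1, 4, 5, 6, 7, 8, 10, 11, 13, 14}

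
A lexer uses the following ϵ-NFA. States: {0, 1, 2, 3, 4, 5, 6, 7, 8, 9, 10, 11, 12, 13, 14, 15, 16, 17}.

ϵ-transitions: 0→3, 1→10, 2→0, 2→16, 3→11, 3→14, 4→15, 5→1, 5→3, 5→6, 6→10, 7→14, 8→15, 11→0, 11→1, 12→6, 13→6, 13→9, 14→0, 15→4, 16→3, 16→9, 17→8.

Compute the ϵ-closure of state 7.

{0, 1, 3, 7, 10, 11, 14}

Start with {7}.
From 7 via ϵ: add 14.
From 14 via ϵ: add 0.
From 0 via ϵ: add 3.
From 3 via ϵ: add 11.
From 11 via ϵ: add 1.
From 1 via ϵ: add 10.
No new states can be added; the closed set is {0, 1, 3, 7, 10, 11, 14}.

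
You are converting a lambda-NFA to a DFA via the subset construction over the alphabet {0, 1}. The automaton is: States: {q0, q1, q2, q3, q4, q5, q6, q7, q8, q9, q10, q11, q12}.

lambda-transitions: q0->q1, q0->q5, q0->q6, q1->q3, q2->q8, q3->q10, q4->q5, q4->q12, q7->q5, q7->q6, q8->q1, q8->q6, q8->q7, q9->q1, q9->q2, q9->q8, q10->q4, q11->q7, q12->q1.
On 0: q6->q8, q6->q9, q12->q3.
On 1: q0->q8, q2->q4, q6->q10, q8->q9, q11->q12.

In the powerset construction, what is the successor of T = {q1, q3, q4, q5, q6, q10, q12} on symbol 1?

q6 on 1 → {q10}.
No 1-transition from q1, q3, q4, q5, q10, q12.
Union after reading 1: {q10}.
Now take the lambda-closure:
From q10 via lambda: add q4.
From q4 via lambda: add q5, q12.
From q12 via lambda: add q1.
From q1 via lambda: add q3.
No new states can be added; the closed set is {q1, q3, q4, q5, q10, q12}.

{q1, q3, q4, q5, q10, q12}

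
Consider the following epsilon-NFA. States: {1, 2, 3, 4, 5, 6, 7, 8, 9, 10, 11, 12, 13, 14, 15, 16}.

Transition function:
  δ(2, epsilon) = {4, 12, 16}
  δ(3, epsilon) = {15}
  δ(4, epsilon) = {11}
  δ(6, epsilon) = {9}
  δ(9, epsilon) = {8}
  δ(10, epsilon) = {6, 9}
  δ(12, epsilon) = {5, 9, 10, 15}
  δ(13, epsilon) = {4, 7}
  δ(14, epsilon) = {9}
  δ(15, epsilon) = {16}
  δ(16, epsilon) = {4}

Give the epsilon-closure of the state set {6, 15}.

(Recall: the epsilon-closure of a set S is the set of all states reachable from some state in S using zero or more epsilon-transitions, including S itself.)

{4, 6, 8, 9, 11, 15, 16}

Start with {6, 15}.
From 6 via epsilon: add 9.
From 15 via epsilon: add 16.
From 9 via epsilon: add 8.
From 16 via epsilon: add 4.
From 4 via epsilon: add 11.
No new states can be added; the closed set is {4, 6, 8, 9, 11, 15, 16}.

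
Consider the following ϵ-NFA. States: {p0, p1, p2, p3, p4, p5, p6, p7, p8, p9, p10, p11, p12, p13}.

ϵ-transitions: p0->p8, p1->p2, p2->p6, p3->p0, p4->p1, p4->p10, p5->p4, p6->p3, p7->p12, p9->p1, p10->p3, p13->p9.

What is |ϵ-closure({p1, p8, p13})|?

Start with {p1, p8, p13}.
From p1 via ϵ: add p2.
From p13 via ϵ: add p9.
From p2 via ϵ: add p6.
From p6 via ϵ: add p3.
From p3 via ϵ: add p0.
ϵ-closure = {p0, p1, p2, p3, p6, p8, p9, p13}, which has 8 states.

8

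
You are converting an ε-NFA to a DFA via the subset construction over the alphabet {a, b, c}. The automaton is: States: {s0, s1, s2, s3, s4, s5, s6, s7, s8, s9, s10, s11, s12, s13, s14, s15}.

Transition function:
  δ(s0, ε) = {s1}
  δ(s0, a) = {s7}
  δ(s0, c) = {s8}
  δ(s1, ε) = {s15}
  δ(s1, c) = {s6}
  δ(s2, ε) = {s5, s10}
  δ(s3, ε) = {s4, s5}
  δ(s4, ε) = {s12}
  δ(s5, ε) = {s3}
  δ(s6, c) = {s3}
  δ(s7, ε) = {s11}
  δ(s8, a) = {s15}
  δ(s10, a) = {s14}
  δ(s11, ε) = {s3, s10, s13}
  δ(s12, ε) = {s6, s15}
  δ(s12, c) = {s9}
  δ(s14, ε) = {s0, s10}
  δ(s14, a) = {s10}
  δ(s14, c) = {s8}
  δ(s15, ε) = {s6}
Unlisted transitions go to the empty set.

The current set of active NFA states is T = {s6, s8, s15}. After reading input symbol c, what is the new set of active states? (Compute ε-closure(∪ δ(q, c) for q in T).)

s6 on c → {s3}.
No c-transition from s8, s15.
Union after reading c: {s3}.
Now take the ε-closure:
From s3 via ε: add s4, s5.
From s4 via ε: add s12.
From s12 via ε: add s6, s15.
No new states can be added; the closed set is {s3, s4, s5, s6, s12, s15}.

{s3, s4, s5, s6, s12, s15}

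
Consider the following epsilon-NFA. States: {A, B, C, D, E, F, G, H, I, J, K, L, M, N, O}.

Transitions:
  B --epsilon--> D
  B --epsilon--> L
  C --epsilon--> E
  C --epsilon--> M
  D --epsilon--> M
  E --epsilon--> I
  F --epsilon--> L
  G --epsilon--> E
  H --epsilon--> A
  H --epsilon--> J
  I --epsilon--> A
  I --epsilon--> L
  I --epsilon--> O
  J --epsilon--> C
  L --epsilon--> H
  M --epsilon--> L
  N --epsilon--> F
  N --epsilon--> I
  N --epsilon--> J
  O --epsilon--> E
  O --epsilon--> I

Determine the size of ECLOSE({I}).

Start with {I}.
From I via epsilon: add A, L, O.
From L via epsilon: add H.
From O via epsilon: add E.
From H via epsilon: add J.
From J via epsilon: add C.
From C via epsilon: add M.
epsilon-closure = {A, C, E, H, I, J, L, M, O}, which has 9 states.

9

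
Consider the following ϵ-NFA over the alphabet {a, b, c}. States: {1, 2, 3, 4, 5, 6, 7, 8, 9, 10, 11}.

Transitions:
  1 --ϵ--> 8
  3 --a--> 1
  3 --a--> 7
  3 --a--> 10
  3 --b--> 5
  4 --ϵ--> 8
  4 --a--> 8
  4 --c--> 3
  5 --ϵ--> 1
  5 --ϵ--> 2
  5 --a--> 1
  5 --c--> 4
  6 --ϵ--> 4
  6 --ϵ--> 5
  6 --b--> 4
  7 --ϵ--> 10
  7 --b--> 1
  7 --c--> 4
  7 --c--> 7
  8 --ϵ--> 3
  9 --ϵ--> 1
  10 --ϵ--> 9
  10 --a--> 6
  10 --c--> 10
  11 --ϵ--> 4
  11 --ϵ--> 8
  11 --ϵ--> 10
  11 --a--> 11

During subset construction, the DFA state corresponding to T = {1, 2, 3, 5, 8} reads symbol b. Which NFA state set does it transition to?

3 on b → {5}.
No b-transition from 1, 2, 5, 8.
Union after reading b: {5}.
Now take the ϵ-closure:
From 5 via ϵ: add 1, 2.
From 1 via ϵ: add 8.
From 8 via ϵ: add 3.
No new states can be added; the closed set is {1, 2, 3, 5, 8}.

{1, 2, 3, 5, 8}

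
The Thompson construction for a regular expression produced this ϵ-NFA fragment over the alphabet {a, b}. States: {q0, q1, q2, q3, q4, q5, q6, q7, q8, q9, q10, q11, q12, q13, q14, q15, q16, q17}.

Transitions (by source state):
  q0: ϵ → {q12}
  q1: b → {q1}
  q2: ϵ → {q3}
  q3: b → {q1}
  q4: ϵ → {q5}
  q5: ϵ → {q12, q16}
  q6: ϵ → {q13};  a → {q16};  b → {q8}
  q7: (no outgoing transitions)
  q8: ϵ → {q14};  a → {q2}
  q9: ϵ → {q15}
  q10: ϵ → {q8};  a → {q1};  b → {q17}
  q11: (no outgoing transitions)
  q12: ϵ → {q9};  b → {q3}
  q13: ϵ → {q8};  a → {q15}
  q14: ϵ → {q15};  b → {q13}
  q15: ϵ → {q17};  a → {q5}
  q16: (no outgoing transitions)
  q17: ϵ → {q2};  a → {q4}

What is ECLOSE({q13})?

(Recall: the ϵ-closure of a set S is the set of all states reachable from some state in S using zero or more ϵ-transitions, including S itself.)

Start with {q13}.
From q13 via ϵ: add q8.
From q8 via ϵ: add q14.
From q14 via ϵ: add q15.
From q15 via ϵ: add q17.
From q17 via ϵ: add q2.
From q2 via ϵ: add q3.
No new states can be added; the closed set is {q2, q3, q8, q13, q14, q15, q17}.

{q2, q3, q8, q13, q14, q15, q17}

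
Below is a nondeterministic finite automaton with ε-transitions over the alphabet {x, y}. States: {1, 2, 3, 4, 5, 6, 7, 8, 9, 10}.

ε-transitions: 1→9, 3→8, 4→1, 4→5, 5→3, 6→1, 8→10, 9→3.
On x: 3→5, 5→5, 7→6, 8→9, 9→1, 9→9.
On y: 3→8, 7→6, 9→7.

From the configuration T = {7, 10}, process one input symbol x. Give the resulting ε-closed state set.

7 on x → {6}.
No x-transition from 10.
Union after reading x: {6}.
Now take the ε-closure:
From 6 via ε: add 1.
From 1 via ε: add 9.
From 9 via ε: add 3.
From 3 via ε: add 8.
From 8 via ε: add 10.
No new states can be added; the closed set is {1, 3, 6, 8, 9, 10}.

{1, 3, 6, 8, 9, 10}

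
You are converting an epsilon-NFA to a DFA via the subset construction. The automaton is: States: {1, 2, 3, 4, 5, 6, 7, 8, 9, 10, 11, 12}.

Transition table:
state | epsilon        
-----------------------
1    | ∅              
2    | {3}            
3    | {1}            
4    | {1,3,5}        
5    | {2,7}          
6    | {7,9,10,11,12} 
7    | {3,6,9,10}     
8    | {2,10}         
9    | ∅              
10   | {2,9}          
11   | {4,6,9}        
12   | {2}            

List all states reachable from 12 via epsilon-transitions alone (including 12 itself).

{1, 2, 3, 12}

Start with {12}.
From 12 via epsilon: add 2.
From 2 via epsilon: add 3.
From 3 via epsilon: add 1.
No new states can be added; the closed set is {1, 2, 3, 12}.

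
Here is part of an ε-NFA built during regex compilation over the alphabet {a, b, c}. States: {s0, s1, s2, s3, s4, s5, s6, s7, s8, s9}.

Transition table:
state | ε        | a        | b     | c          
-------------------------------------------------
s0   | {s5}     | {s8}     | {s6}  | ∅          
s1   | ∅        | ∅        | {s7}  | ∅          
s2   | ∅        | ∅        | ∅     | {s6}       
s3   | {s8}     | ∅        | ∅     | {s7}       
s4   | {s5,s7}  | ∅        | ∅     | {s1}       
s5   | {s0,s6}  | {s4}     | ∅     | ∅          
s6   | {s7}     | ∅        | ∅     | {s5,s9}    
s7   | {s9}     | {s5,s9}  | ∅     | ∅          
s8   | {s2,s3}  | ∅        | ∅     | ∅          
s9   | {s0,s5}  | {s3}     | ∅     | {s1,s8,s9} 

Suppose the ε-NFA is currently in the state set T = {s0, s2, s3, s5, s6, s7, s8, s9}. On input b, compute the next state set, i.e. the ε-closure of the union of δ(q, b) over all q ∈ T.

s0 on b → {s6}.
No b-transition from s2, s3, s5, s6, s7, s8, s9.
Union after reading b: {s6}.
Now take the ε-closure:
From s6 via ε: add s7.
From s7 via ε: add s9.
From s9 via ε: add s0, s5.
No new states can be added; the closed set is {s0, s5, s6, s7, s9}.

{s0, s5, s6, s7, s9}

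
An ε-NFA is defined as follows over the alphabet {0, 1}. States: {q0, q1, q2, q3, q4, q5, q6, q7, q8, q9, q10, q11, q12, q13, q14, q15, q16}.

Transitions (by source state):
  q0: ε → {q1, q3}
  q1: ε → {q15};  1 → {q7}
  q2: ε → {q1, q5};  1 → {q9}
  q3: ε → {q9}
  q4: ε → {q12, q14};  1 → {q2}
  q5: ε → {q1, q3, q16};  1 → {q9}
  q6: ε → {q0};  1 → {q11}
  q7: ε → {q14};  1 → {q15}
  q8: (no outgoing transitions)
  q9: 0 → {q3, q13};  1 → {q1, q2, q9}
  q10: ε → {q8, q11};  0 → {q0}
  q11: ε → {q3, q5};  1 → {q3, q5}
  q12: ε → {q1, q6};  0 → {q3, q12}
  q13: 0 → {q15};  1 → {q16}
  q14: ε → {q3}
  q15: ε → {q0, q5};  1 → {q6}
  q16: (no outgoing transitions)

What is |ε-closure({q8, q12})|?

Start with {q8, q12}.
From q12 via ε: add q1, q6.
From q1 via ε: add q15.
From q6 via ε: add q0.
From q0 via ε: add q3.
From q15 via ε: add q5.
From q3 via ε: add q9.
From q5 via ε: add q16.
ε-closure = {q0, q1, q3, q5, q6, q8, q9, q12, q15, q16}, which has 10 states.

10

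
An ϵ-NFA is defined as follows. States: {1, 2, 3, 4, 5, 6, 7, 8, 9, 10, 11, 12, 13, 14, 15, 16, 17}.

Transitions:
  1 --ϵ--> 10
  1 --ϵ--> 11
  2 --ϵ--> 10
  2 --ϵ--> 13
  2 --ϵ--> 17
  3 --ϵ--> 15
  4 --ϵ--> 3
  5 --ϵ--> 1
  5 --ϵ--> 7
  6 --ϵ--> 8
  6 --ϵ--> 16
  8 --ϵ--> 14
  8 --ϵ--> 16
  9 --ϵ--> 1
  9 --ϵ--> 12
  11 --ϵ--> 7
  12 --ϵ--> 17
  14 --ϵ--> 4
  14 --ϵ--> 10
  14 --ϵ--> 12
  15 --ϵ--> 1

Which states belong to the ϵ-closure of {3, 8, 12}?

{1, 3, 4, 7, 8, 10, 11, 12, 14, 15, 16, 17}

Start with {3, 8, 12}.
From 3 via ϵ: add 15.
From 8 via ϵ: add 14, 16.
From 12 via ϵ: add 17.
From 14 via ϵ: add 4, 10.
From 15 via ϵ: add 1.
From 1 via ϵ: add 11.
From 11 via ϵ: add 7.
No new states can be added; the closed set is {1, 3, 4, 7, 8, 10, 11, 12, 14, 15, 16, 17}.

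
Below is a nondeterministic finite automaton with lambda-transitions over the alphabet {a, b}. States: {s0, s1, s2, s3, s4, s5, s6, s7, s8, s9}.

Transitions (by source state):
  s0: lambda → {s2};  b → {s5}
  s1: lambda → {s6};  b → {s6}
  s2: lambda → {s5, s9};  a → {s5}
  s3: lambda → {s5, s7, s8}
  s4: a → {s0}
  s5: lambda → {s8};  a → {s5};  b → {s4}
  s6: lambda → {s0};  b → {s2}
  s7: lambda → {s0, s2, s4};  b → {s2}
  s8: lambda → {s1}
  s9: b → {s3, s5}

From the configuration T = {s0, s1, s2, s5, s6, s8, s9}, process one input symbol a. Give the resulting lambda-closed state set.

{s0, s1, s2, s5, s6, s8, s9}

s2 on a → {s5}.
s5 on a → {s5}.
No a-transition from s0, s1, s6, s8, s9.
Union after reading a: {s5}.
Now take the lambda-closure:
From s5 via lambda: add s8.
From s8 via lambda: add s1.
From s1 via lambda: add s6.
From s6 via lambda: add s0.
From s0 via lambda: add s2.
From s2 via lambda: add s9.
No new states can be added; the closed set is {s0, s1, s2, s5, s6, s8, s9}.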